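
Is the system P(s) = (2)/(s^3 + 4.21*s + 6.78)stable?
Denominator: s^3 + 4.21*s + 6.78 = (s + 1.2)(s^2 - 1.2*s + 5.65). Poles: -1.2, 0.6 + 2.3j, 0.6 - 2.3j. All Re(p)<0: No (unstable)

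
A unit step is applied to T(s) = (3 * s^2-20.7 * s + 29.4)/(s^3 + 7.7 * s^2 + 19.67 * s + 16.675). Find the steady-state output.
FVT: lim_{t→∞} y(t) = lim_{s→0} s*Y(s) where Y(s) = T(s)/s.
= lim_{s→0} T(s) = T(0) = num(0)/den(0) = 29.4/16.675 = 1.763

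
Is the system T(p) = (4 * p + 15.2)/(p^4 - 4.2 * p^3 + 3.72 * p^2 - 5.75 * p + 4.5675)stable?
Denominator: p^4 - 4.2*p^3 + 3.72*p^2 - 5.75*p + 4.5675 = (p - 3.5)(p - 0.9)(p^2 + 0.2*p + 1.45). Poles: -0.1 + 1.2j, -0.1 - 1.2j, 0.9, 3.5. All Re(p)<0: No (unstable)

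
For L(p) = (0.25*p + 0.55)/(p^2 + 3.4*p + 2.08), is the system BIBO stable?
Denominator: p^2 + 3.4*p + 2.08 = (p + 0.8)(p + 2.6). Poles: -0.8, -2.6. All Re(p)<0: Yes (stable)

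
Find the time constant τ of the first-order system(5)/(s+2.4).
First-order system: τ = -1/pole. Pole = -2.4. τ = -1/(-2.4) = 0.4167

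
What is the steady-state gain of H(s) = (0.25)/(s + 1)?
DC gain = H(0) = num(0)/den(0) = 0.25/1 = 0.25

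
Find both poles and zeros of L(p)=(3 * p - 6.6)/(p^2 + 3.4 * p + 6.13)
Set denominator = 0: p^2 + 3.4*p + 6.13 = 0 → Poles: -1.7 + 1.8j, -1.7 - 1.8j
Set numerator = 0: 3*p - 6.6 = 0 → Zeros: 2.2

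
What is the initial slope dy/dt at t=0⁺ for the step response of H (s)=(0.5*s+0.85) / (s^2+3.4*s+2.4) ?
IVT: y'(0⁺) = lim_{s→∞} s²·Y(s) = lim_{s→∞} s·H(s).
deg(num) = 1, deg(den) = 2, relative degree = 1, so s·H(s) → (leading num)/(leading den) = 0.5/1 = 0.5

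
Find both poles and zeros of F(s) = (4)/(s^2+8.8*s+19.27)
Set denominator = 0: s^2 + 8.8*s + 19.27 = (s + 4.7)(s + 4.1) = 0 → Poles: -4.1, -4.7
Numerator is a nonzero constant (4) → Zeros: none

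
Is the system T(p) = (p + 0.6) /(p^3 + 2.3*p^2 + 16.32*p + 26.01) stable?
Denominator: p^3 + 2.3*p^2 + 16.32*p + 26.01 = (p + 1.7)(p^2 + 0.6*p + 15.3). Poles: -0.3 + 3.9j, -0.3 - 3.9j, -1.7. All Re(p)<0: Yes (stable)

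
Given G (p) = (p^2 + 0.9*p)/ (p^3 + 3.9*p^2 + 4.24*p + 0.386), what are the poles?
Set denominator = 0: p^3 + 3.9*p^2 + 4.24*p + 0.386 = (p + 0.1)(p^2 + 3.8*p + 3.86) = 0 → Poles: -0.1, -1.9 + 0.5j, -1.9 - 0.5j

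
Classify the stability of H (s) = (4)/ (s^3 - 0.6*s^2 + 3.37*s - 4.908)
Denominator: s^3 - 0.6*s^2 + 3.37*s - 4.908 = (s - 1.2)(s^2 + 0.6*s + 4.09). Poles: -0.3 + 2j, -0.3 - 2j, 1.2. Unstable (1 pole(s) in RHP)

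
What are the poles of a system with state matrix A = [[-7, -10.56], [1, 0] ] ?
Eigenvalues solve det(λI - A) = 0.
Characteristic polynomial: λ^2 + 7*λ + 10.56 = 0.
Factor: (λ + 4.8)(λ + 2.2) = 0.
Roots: -2.2, -4.8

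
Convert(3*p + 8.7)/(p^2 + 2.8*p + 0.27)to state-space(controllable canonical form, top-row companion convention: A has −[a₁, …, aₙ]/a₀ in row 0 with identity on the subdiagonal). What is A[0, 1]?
Reachable canonical form for den = p^2 + 2.8*p + 0.27: top row of A = -[a₁,a₂,...,aₙ]/a₀, ones on the subdiagonal, zeros elsewhere.
A = [[-2.8, -0.27], [1, 0]].
A[0,1] = -0.27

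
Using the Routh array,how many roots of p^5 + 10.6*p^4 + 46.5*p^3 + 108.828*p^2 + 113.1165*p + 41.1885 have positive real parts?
Routh array:
p^5: [1, 46.5, 113.1165]; p^4: [10.6, 108.828, 41.1885]; p^3: [36.2332, 109.231]; p^2: [76.8726, 41.1885]; p^1: [89.817]; p^0: [41.1885]
First column: [1, 10.6, 36.2332, 76.8726, 89.817, 41.1885]. Sign changes = RHP roots = 0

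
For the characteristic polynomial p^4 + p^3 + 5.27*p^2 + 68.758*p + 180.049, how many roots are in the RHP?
p^4 + p^3 + 5.27*p^2 + 68.758*p + 180.049 = (p^2 - 4.4*p + 20.05)(p^2 + 5.4*p + 8.98). Poles: -2.7 + 1.3j, -2.7 - 1.3j, 2.2 + 3.9j, 2.2 - 3.9j. RHP poles (Re>0): 2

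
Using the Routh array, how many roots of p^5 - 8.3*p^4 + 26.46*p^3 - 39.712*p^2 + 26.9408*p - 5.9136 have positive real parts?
Routh array:
p^5: [1, 26.46, 26.9408]; p^4: [-8.3, -39.712, -5.9136]; p^3: [21.6754, 26.2283]; p^2: [-29.6686, -5.9136]; p^1: [21.9079]; p^0: [-5.9136]
First column: [1, -8.3, 21.6754, -29.6686, 21.9079, -5.9136]. Sign changes = RHP roots = 5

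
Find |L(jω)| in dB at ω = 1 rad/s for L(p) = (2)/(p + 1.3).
Substitute p = j*1: L(j1) = 0.966543 - 0.743494j.
|L(j1)| = sqrt(Re² + Im²) = 1.219.
20*log₁₀(1.219) = 1.72 dB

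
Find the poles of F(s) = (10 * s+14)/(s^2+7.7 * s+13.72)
Set denominator = 0: s^2 + 7.7*s + 13.72 = (s + 2.8)(s + 4.9) = 0 → Poles: -2.8, -4.9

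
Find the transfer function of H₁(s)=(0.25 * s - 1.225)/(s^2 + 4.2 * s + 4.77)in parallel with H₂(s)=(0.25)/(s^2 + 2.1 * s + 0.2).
Parallel: H = H₁ + H₂ = (n₁·d₂ + n₂·d₁)/(d₁·d₂).
n₁·d₂ = 0.25*s^3 - 0.7*s^2 - 2.5225*s - 0.245. n₂·d₁ = 0.25*s^2 + 1.05*s + 1.1925. Sum = 0.25*s^3 - 0.45*s^2 - 1.4725*s + 0.9475. d₁·d₂ = s^4 + 6.3*s^3 + 13.79*s^2 + 10.857*s + 0.954.
H(s) = (0.25*s^3 - 0.45*s^2 - 1.4725*s + 0.9475)/(s^4 + 6.3*s^3 + 13.79*s^2 + 10.857*s + 0.954)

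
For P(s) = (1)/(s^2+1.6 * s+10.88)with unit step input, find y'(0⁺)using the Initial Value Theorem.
IVT: y'(0⁺) = lim_{s→∞} s²·Y(s) = lim_{s→∞} s·P(s).
deg(num) = 0, deg(den) = 2, relative degree = 2 ≥ 2, so s·P(s) → 0. Initial slope = 0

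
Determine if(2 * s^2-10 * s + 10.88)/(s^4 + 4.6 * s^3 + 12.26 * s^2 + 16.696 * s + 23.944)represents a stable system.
Denominator: s^4 + 4.6*s^3 + 12.26*s^2 + 16.696*s + 23.944 = (s^2 + 4.2*s + 7.3)(s^2 + 0.4*s + 3.28). Poles: -0.2 + 1.8j, -0.2 - 1.8j, -2.1 + 1.7j, -2.1 - 1.7j. All Re(p)<0: Yes (stable)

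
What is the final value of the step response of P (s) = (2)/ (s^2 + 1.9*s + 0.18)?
FVT: lim_{t→∞} y(t) = lim_{s→0} s*Y(s) where Y(s) = P(s)/s.
= lim_{s→0} P(s) = P(0) = num(0)/den(0) = 2/0.18 = 11.11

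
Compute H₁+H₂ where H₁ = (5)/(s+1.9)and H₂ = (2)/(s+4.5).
Parallel: H = H₁ + H₂ = (n₁·d₂ + n₂·d₁)/(d₁·d₂).
n₁·d₂ = 5*s + 22.5. n₂·d₁ = 2*s + 3.8. Sum = 7*s + 26.3. d₁·d₂ = s^2 + 6.4*s + 8.55.
H(s) = (7*s + 26.3)/(s^2 + 6.4*s + 8.55)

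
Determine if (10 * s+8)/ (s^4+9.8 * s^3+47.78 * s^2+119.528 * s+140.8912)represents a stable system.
Denominator: s^4 + 9.8*s^3 + 47.78*s^2 + 119.528*s + 140.8912 = (s^2 + 5.4*s + 10.18)(s^2 + 4.4*s + 13.84). Poles: -2.2 + 3j, -2.2 - 3j, -2.7 + 1.7j, -2.7 - 1.7j. All Re(p)<0: Yes (stable)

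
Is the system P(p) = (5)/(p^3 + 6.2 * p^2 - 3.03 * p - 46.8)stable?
Denominator: p^3 + 6.2*p^2 - 3.03*p - 46.8 = (p - 2.5)(p + 4.8)(p + 3.9). Poles: -3.9, -4.8, 2.5. All Re(p)<0: No (unstable)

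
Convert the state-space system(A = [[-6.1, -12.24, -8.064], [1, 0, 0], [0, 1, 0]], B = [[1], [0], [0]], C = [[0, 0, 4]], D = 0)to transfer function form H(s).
H(s) = C(sI - A)⁻¹B + D.
Characteristic polynomial det(sI - A) = s^3 + 6.1*s^2 + 12.24*s + 8.064.
Numerator from C·adj(sI-A)·B + D·det(sI-A) = 4.
H(s) = (4)/(s^3 + 6.1*s^2 + 12.24*s + 8.064)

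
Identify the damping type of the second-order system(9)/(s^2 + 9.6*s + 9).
Standard form: ωn²/(s²+2ζωn·s+ωn²) gives ωn=3, ζ=1.6.
Overdamped (ζ = 1.6 > 1)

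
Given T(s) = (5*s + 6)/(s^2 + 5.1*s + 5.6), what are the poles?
Set denominator = 0: s^2 + 5.1*s + 5.6 = (s + 3.5)(s + 1.6) = 0 → Poles: -1.6, -3.5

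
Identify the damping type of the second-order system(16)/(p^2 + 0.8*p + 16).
Standard form: ωn²/(p²+2ζωn·p+ωn²) gives ωn=4, ζ=0.1.
Underdamped (ζ = 0.1 < 1)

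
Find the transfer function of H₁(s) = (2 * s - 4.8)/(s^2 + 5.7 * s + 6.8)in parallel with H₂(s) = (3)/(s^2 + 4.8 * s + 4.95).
Parallel: H = H₁ + H₂ = (n₁·d₂ + n₂·d₁)/(d₁·d₂).
n₁·d₂ = 2*s^3 + 4.8*s^2 - 13.14*s - 23.76. n₂·d₁ = 3*s^2 + 17.1*s + 20.4. Sum = 2*s^3 + 7.8*s^2 + 3.96*s - 3.36. d₁·d₂ = s^4 + 10.5*s^3 + 39.11*s^2 + 60.855*s + 33.66.
H(s) = (2*s^3 + 7.8*s^2 + 3.96*s - 3.36)/(s^4 + 10.5*s^3 + 39.11*s^2 + 60.855*s + 33.66)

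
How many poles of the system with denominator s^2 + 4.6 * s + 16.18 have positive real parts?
Poles: -2.3 + 3.3j, -2.3 - 3.3j. RHP poles (Re>0): 0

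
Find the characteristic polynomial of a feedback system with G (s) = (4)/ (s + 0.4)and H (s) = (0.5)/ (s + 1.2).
Characteristic poly = G_den * H_den + G_num * H_num = (s^2 + 1.6*s + 0.48) + (2) = s^2 + 1.6*s + 2.48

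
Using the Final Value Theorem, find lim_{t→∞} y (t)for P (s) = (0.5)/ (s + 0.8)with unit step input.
FVT: lim_{t→∞} y(t) = lim_{s→0} s*Y(s) where Y(s) = P(s)/s.
= lim_{s→0} P(s) = P(0) = num(0)/den(0) = 0.5/0.8 = 0.625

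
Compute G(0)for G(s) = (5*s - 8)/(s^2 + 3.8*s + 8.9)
DC gain = G(0) = num(0)/den(0) = -8/8.9 = -0.8989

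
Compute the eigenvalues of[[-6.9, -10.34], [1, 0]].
Eigenvalues solve det(λI - A) = 0.
Characteristic polynomial: λ^2 + 6.9*λ + 10.34 = 0.
Factor: (λ + 2.2)(λ + 4.7) = 0.
Roots: -2.2, -4.7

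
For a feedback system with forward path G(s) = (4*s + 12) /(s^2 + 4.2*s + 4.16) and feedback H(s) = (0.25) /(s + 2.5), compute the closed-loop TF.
Closed-loop T = G/(1+GH).
Numerator: G_num * H_den = 4*s^2 + 22*s + 30.
Denominator: G_den * H_den + G_num * H_num = (s^3 + 6.7*s^2 + 14.66*s + 10.4) + (s + 3) = s^3 + 6.7*s^2 + 15.66*s + 13.4.
T(s) = (4*s^2 + 22*s + 30)/(s^3 + 6.7*s^2 + 15.66*s + 13.4)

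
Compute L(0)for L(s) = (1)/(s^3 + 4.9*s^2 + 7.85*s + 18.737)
DC gain = L(0) = num(0)/den(0) = 1/18.737 = 0.05337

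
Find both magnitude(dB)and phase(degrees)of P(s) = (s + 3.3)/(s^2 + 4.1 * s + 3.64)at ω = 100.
Substitute s = j*100: P(j100) = 8.00438e-05 - 0.0100004j.
|P| = 20*log₁₀(sqrt(Re²+Im²)) = -40.00 dB.
∠P = atan2(Im, Re) = -89.54°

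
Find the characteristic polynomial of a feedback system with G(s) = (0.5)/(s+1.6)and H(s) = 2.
Characteristic poly = G_den * H_den + G_num * H_num = (s + 1.6) + (1) = s + 2.6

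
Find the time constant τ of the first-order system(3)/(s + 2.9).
First-order system: τ = -1/pole. Pole = -2.9. τ = -1/(-2.9) = 0.3448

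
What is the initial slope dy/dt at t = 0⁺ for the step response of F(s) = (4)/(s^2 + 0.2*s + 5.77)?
IVT: y'(0⁺) = lim_{s→∞} s²·Y(s) = lim_{s→∞} s·F(s).
deg(num) = 0, deg(den) = 2, relative degree = 2 ≥ 2, so s·F(s) → 0. Initial slope = 0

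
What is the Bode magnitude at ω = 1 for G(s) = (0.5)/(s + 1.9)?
Substitute s = j*1: G(j1) = 0.206074 - 0.10846j.
|G(j1)| = sqrt(Re² + Im²) = 0.2329.
20*log₁₀(0.2329) = -12.66 dB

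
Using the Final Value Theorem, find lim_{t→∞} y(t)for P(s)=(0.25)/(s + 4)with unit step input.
FVT: lim_{t→∞} y(t) = lim_{s→0} s*Y(s) where Y(s) = P(s)/s.
= lim_{s→0} P(s) = P(0) = num(0)/den(0) = 0.25/4 = 0.0625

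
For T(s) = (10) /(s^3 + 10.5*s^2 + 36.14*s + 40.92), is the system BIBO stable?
Denominator: s^3 + 10.5*s^2 + 36.14*s + 40.92 = (s + 3)(s + 4.4)(s + 3.1). Poles: -3, -3.1, -4.4. All Re(p)<0: Yes (stable)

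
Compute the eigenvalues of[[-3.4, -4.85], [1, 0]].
Eigenvalues solve det(λI - A) = 0.
Characteristic polynomial: λ^2 + 3.4*λ + 4.85 = 0.
Roots: -1.7 + 1.4j, -1.7 - 1.4j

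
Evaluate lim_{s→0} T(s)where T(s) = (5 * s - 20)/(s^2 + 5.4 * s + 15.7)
DC gain = T(0) = num(0)/den(0) = -20/15.7 = -1.274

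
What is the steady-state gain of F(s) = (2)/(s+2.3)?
DC gain = F(0) = num(0)/den(0) = 2/2.3 = 0.8696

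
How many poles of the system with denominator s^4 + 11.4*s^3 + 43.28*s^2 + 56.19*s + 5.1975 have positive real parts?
s^4 + 11.4*s^3 + 43.28*s^2 + 56.19*s + 5.1975 = (s + 3.5)(s + 0.1)(s + 4.5)(s + 3.3). Poles: -0.1, -3.3, -3.5, -4.5. RHP poles (Re>0): 0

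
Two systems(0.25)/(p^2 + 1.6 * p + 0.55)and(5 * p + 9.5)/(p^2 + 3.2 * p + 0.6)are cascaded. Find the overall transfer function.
Series: H = H₁ · H₂ = (n₁·n₂)/(d₁·d₂).
Num: n₁·n₂ = 1.25*p + 2.375. Den: d₁·d₂ = p^4 + 4.8*p^3 + 6.27*p^2 + 2.72*p + 0.33.
H(p) = (1.25*p + 2.375)/(p^4 + 4.8*p^3 + 6.27*p^2 + 2.72*p + 0.33)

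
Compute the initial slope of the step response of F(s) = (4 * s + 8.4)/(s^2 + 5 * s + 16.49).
IVT: y'(0⁺) = lim_{s→∞} s²·Y(s) = lim_{s→∞} s·F(s).
deg(num) = 1, deg(den) = 2, relative degree = 1, so s·F(s) → (leading num)/(leading den) = 4/1 = 4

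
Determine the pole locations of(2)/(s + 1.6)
Set denominator = 0: s + 1.6 = 0 → Poles: -1.6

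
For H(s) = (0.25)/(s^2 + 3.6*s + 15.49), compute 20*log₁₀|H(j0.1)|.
Substitute s = j*0.1: H(j0.1) = 0.0161411 - 0.000375375j.
|H(j0.1)| = sqrt(Re² + Im²) = 0.01615.
20*log₁₀(0.01615) = -35.84 dB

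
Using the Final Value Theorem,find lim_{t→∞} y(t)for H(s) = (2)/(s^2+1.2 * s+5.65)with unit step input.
FVT: lim_{t→∞} y(t) = lim_{s→0} s*Y(s) where Y(s) = H(s)/s.
= lim_{s→0} H(s) = H(0) = num(0)/den(0) = 2/5.65 = 0.354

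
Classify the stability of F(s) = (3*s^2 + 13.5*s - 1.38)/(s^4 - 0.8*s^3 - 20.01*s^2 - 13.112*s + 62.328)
Denominator: s^4 - 0.8*s^3 - 20.01*s^2 - 13.112*s + 62.328 = (s - 4.9)(s - 1.5)(s^2 + 5.6*s + 8.48). Poles: -2.8 + 0.8j, -2.8 - 0.8j, 1.5, 4.9. Unstable (2 pole(s) in RHP)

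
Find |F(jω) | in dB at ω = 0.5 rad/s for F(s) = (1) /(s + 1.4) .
Substitute s = j*0.5: F(j0.5) = 0.633484 - 0.226244j.
|F(j0.5)| = sqrt(Re² + Im²) = 0.6727.
20*log₁₀(0.6727) = -3.44 dB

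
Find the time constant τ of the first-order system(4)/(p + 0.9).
First-order system: τ = -1/pole. Pole = -0.9. τ = -1/(-0.9) = 1.111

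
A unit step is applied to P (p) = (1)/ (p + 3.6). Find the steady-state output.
FVT: lim_{t→∞} y(t) = lim_{p→0} p*Y(p) where Y(p) = P(p)/p.
= lim_{p→0} P(p) = P(0) = num(0)/den(0) = 1/3.6 = 0.2778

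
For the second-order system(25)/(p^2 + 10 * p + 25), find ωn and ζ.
Standard form: ωn²/(p²+2ζωn·p+ωn²).
const=25=ωn² → ωn=5, p coeff=10=2ζωn → ζ=1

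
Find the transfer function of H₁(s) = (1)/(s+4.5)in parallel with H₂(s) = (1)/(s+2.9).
Parallel: H = H₁ + H₂ = (n₁·d₂ + n₂·d₁)/(d₁·d₂).
n₁·d₂ = s + 2.9. n₂·d₁ = s + 4.5. Sum = 2*s + 7.4. d₁·d₂ = s^2 + 7.4*s + 13.05.
H(s) = (2*s + 7.4)/(s^2 + 7.4*s + 13.05)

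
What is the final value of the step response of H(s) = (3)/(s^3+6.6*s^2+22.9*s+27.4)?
FVT: lim_{t→∞} y(t) = lim_{s→0} s*Y(s) where Y(s) = H(s)/s.
= lim_{s→0} H(s) = H(0) = num(0)/den(0) = 3/27.4 = 0.1095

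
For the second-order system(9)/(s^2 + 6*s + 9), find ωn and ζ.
Standard form: ωn²/(s²+2ζωn·s+ωn²).
const=9=ωn² → ωn=3, s coeff=6=2ζωn → ζ=1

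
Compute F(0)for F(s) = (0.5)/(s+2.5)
DC gain = F(0) = num(0)/den(0) = 0.5/2.5 = 0.2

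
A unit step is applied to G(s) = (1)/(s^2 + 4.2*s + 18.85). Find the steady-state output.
FVT: lim_{t→∞} y(t) = lim_{s→0} s*Y(s) where Y(s) = G(s)/s.
= lim_{s→0} G(s) = G(0) = num(0)/den(0) = 1/18.85 = 0.05305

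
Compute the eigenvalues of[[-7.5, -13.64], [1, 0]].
Eigenvalues solve det(λI - A) = 0.
Characteristic polynomial: λ^2 + 7.5*λ + 13.64 = 0.
Factor: (λ + 3.1)(λ + 4.4) = 0.
Roots: -3.1, -4.4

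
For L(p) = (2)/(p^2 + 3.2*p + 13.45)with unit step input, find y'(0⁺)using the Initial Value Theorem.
IVT: y'(0⁺) = lim_{p→∞} p²·Y(p) = lim_{p→∞} p·L(p).
deg(num) = 0, deg(den) = 2, relative degree = 2 ≥ 2, so p·L(p) → 0. Initial slope = 0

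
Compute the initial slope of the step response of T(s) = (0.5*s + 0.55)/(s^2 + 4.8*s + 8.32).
IVT: y'(0⁺) = lim_{s→∞} s²·Y(s) = lim_{s→∞} s·T(s).
deg(num) = 1, deg(den) = 2, relative degree = 1, so s·T(s) → (leading num)/(leading den) = 0.5/1 = 0.5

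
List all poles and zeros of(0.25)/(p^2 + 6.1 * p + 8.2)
Set denominator = 0: p^2 + 6.1*p + 8.2 = (p + 2)(p + 4.1) = 0 → Poles: -2, -4.1
Numerator is a nonzero constant (0.25) → Zeros: none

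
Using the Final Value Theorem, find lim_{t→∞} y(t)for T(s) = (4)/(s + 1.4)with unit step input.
FVT: lim_{t→∞} y(t) = lim_{s→0} s*Y(s) where Y(s) = T(s)/s.
= lim_{s→0} T(s) = T(0) = num(0)/den(0) = 4/1.4 = 2.857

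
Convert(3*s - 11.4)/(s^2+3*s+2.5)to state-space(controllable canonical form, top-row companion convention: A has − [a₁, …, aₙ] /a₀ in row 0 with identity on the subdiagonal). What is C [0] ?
Reachable canonical form: C = numerator coefficients (right-aligned, zero-padded to length n).
num = 3*s - 11.4, C = [[3, -11.4]].
C[0] = 3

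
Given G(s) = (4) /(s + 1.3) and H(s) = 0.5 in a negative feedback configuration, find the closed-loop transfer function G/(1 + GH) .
Closed-loop T = G/(1+GH).
Numerator: G_num * H_den = 4.
Denominator: G_den * H_den + G_num * H_num = (s + 1.3) + (2) = s + 3.3.
T(s) = (4)/(s + 3.3)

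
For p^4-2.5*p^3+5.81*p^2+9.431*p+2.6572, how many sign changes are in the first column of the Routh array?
Routh array:
p^4: [1, 5.81, 2.6572]; p^3: [-2.5, 9.431]; p^2: [9.5824, 2.6572]; p^1: [10.1243]; p^0: [2.6572]
First column: [1, -2.5, 9.5824, 10.1243, 2.6572]. Sign changes = 2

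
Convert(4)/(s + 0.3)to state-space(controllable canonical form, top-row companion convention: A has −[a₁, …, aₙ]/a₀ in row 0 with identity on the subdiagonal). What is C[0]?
Reachable canonical form: C = numerator coefficients (right-aligned, zero-padded to length n).
num = 4, C = [[4]].
C[0] = 4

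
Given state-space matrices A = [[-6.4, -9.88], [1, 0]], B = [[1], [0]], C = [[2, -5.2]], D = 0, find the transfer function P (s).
P(s) = C(sI - A)⁻¹B + D.
Characteristic polynomial det(sI - A) = s^2 + 6.4*s + 9.88.
Numerator from C·adj(sI-A)·B + D·det(sI-A) = 2*s - 5.2.
P(s) = (2*s - 5.2)/(s^2 + 6.4*s + 9.88)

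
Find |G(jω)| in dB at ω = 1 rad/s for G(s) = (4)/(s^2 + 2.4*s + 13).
Substitute s = j*1: G(j1) = 0.320513 - 0.0641026j.
|G(j1)| = sqrt(Re² + Im²) = 0.3269.
20*log₁₀(0.3269) = -9.71 dB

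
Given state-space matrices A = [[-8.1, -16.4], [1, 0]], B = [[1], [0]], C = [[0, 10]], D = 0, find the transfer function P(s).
P(s) = C(sI - A)⁻¹B + D.
Characteristic polynomial det(sI - A) = s^2 + 8.1*s + 16.4.
Numerator from C·adj(sI-A)·B + D·det(sI-A) = 10.
P(s) = (10)/(s^2 + 8.1*s + 16.4)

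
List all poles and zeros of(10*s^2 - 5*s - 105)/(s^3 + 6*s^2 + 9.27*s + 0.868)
Set denominator = 0: s^3 + 6*s^2 + 9.27*s + 0.868 = (s + 3.1)(s + 2.8)(s + 0.1) = 0 → Poles: -0.1, -2.8, -3.1
Set numerator = 0: 10*s^2 - 5*s - 105 = 10*(s - 3.5)(s + 3) = 0 → Zeros: -3, 3.5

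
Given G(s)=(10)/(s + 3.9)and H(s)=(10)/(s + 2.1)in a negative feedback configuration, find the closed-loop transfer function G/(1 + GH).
Closed-loop T = G/(1+GH).
Numerator: G_num * H_den = 10*s + 21.
Denominator: G_den * H_den + G_num * H_num = (s^2 + 6*s + 8.19) + (100) = s^2 + 6*s + 108.19.
T(s) = (10*s + 21)/(s^2 + 6*s + 108.19)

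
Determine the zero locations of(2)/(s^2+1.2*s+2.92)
Numerator is a nonzero constant (2) → Zeros: none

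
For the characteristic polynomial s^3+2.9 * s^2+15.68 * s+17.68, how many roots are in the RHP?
s^3 + 2.9*s^2 + 15.68*s + 17.68 = (s + 1.3)(s^2 + 1.6*s + 13.6). Poles: -0.8 + 3.6j, -0.8 - 3.6j, -1.3. RHP poles (Re>0): 0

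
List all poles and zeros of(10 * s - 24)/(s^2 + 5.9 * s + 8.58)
Set denominator = 0: s^2 + 5.9*s + 8.58 = (s + 3.3)(s + 2.6) = 0 → Poles: -2.6, -3.3
Set numerator = 0: 10*s - 24 = 0 → Zeros: 2.4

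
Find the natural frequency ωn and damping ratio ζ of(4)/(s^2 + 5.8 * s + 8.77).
Underdamped: complex pole -2.9 + 0.6j. ωn = |pole| = 2.961, ζ = -Re(pole)/ωn = 0.9793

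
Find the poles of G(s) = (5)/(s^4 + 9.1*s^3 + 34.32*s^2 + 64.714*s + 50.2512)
Set denominator = 0: s^4 + 9.1*s^3 + 34.32*s^2 + 64.714*s + 50.2512 = (s + 2.4)(s + 2.9)(s^2 + 3.8*s + 7.22) = 0 → Poles: -1.9 + 1.9j, -1.9 - 1.9j, -2.4, -2.9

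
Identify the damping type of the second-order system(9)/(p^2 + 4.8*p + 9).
Standard form: ωn²/(p²+2ζωn·p+ωn²) gives ωn=3, ζ=0.8.
Underdamped (ζ = 0.8 < 1)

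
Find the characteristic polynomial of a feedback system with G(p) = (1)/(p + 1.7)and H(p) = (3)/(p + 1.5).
Characteristic poly = G_den * H_den + G_num * H_num = (p^2 + 3.2*p + 2.55) + (3) = p^2 + 3.2*p + 5.55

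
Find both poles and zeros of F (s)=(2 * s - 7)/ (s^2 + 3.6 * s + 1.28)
Set denominator = 0: s^2 + 3.6*s + 1.28 = (s + 3.2)(s + 0.4) = 0 → Poles: -0.4, -3.2
Set numerator = 0: 2*s - 7 = 0 → Zeros: 3.5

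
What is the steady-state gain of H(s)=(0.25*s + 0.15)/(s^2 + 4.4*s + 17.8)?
DC gain = H(0) = num(0)/den(0) = 0.15/17.8 = 0.008427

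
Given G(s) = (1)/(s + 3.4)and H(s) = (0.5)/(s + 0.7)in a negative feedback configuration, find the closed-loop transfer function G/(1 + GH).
Closed-loop T = G/(1+GH).
Numerator: G_num * H_den = s + 0.7.
Denominator: G_den * H_den + G_num * H_num = (s^2 + 4.1*s + 2.38) + (0.5) = s^2 + 4.1*s + 2.88.
T(s) = (s + 0.7)/(s^2 + 4.1*s + 2.88)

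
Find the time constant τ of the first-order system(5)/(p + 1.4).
First-order system: τ = -1/pole. Pole = -1.4. τ = -1/(-1.4) = 0.7143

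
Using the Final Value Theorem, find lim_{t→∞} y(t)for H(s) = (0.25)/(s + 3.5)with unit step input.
FVT: lim_{t→∞} y(t) = lim_{s→0} s*Y(s) where Y(s) = H(s)/s.
= lim_{s→0} H(s) = H(0) = num(0)/den(0) = 0.25/3.5 = 0.07143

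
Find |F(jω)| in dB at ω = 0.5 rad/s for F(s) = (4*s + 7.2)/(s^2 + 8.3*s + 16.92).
Substitute s = j*0.5: F(j0.5) = 0.434832 + 0.0117244j.
|F(j0.5)| = sqrt(Re² + Im²) = 0.435.
20*log₁₀(0.435) = -7.23 dB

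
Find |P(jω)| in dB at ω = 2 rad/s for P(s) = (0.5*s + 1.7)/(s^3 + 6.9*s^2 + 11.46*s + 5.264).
Substitute s = j*2: P(j2) = -0.0319488 - 0.066112j.
|P(j2)| = sqrt(Re² + Im²) = 0.07343.
20*log₁₀(0.07343) = -22.68 dB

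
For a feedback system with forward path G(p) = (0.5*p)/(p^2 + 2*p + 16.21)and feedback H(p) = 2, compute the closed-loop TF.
Closed-loop T = G/(1+GH).
Numerator: G_num * H_den = 0.5*p.
Denominator: G_den * H_den + G_num * H_num = (p^2 + 2*p + 16.21) + (p) = p^2 + 3*p + 16.21.
T(p) = (0.5*p)/(p^2 + 3*p + 16.21)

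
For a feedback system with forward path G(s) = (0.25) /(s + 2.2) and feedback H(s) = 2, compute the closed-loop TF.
Closed-loop T = G/(1+GH).
Numerator: G_num * H_den = 0.25.
Denominator: G_den * H_den + G_num * H_num = (s + 2.2) + (0.5) = s + 2.7.
T(s) = (0.25)/(s + 2.7)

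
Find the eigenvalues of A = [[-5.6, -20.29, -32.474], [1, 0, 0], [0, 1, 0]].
Eigenvalues solve det(λI - A) = 0.
Characteristic polynomial: λ^3 + 5.6*λ^2 + 20.29*λ + 32.474 = 0.
Factor: (λ + 2.6)(λ^2 + 3*λ + 12.49) = 0.
Roots: -1.5 + 3.2j, -1.5 - 3.2j, -2.6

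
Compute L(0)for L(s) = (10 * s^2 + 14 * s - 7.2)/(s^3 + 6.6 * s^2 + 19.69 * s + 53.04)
DC gain = L(0) = num(0)/den(0) = -7.2/53.04 = -0.1357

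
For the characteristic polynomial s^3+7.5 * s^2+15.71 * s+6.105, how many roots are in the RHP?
s^3 + 7.5*s^2 + 15.71*s + 6.105 = (s + 0.5)(s + 3.7)(s + 3.3). Poles: -0.5, -3.3, -3.7. RHP poles (Re>0): 0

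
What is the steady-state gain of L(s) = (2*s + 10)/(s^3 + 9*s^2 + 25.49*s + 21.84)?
DC gain = L(0) = num(0)/den(0) = 10/21.84 = 0.4579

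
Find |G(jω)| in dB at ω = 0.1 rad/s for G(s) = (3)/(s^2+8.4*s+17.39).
Substitute s = j*0.1: G(j0.1) = 0.17221 - 0.00832315j.
|G(j0.1)| = sqrt(Re² + Im²) = 0.1724.
20*log₁₀(0.1724) = -15.27 dB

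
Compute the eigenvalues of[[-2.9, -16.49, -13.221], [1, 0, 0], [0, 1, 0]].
Eigenvalues solve det(λI - A) = 0.
Characteristic polynomial: λ^3 + 2.9*λ^2 + 16.49*λ + 13.221 = 0.
Factor: (λ + 0.9)(λ^2 + 2*λ + 14.69) = 0.
Roots: -0.9, -1 + 3.7j, -1 - 3.7j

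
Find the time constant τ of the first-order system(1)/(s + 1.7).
First-order system: τ = -1/pole. Pole = -1.7. τ = -1/(-1.7) = 0.5882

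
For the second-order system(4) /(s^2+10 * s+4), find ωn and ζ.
Standard form: ωn²/(s²+2ζωn·s+ωn²).
const=4=ωn² → ωn=2, s coeff=10=2ζωn → ζ=2.5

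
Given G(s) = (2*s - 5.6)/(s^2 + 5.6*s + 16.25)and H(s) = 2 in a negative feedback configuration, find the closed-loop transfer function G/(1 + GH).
Closed-loop T = G/(1+GH).
Numerator: G_num * H_den = 2*s - 5.6.
Denominator: G_den * H_den + G_num * H_num = (s^2 + 5.6*s + 16.25) + (4*s - 11.2) = s^2 + 9.6*s + 5.05.
T(s) = (2*s - 5.6)/(s^2 + 9.6*s + 5.05)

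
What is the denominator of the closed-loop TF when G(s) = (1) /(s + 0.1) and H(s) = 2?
Characteristic poly = G_den * H_den + G_num * H_num = (s + 0.1) + (2) = s + 2.1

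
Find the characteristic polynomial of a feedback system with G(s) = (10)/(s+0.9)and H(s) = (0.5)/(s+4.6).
Characteristic poly = G_den * H_den + G_num * H_num = (s^2 + 5.5*s + 4.14) + (5) = s^2 + 5.5*s + 9.14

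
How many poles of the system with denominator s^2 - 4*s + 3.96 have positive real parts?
s^2 - 4*s + 3.96 = (s - 1.8)(s - 2.2). Poles: 1.8, 2.2. RHP poles (Re>0): 2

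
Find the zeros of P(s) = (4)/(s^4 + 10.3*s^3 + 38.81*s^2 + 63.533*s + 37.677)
Numerator is a nonzero constant (4) → Zeros: none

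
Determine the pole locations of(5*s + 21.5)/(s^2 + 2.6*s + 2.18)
Set denominator = 0: s^2 + 2.6*s + 2.18 = 0 → Poles: -1.3 + 0.7j, -1.3 - 0.7j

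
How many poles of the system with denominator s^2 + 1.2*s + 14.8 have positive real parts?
Poles: -0.6 + 3.8j, -0.6 - 3.8j. RHP poles (Re>0): 0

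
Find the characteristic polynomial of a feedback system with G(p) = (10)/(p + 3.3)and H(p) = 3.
Characteristic poly = G_den * H_den + G_num * H_num = (p + 3.3) + (30) = p + 33.3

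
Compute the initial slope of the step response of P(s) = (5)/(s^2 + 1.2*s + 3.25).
IVT: y'(0⁺) = lim_{s→∞} s²·Y(s) = lim_{s→∞} s·P(s).
deg(num) = 0, deg(den) = 2, relative degree = 2 ≥ 2, so s·P(s) → 0. Initial slope = 0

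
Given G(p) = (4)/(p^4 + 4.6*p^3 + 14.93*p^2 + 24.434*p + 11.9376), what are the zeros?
Numerator is a nonzero constant (4) → Zeros: none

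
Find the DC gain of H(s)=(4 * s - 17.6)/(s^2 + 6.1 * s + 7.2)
DC gain = H(0) = num(0)/den(0) = -17.6/7.2 = -2.444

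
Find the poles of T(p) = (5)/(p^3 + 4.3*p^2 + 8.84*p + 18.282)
Set denominator = 0: p^3 + 4.3*p^2 + 8.84*p + 18.282 = (p + 3.3)(p^2 + p + 5.54) = 0 → Poles: -0.5 + 2.3j, -0.5 - 2.3j, -3.3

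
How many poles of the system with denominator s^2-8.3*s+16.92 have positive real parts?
s^2 - 8.3*s + 16.92 = (s - 4.7)(s - 3.6). Poles: 3.6, 4.7. RHP poles (Re>0): 2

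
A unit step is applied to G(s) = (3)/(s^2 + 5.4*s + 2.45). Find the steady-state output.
FVT: lim_{t→∞} y(t) = lim_{s→0} s*Y(s) where Y(s) = G(s)/s.
= lim_{s→0} G(s) = G(0) = num(0)/den(0) = 3/2.45 = 1.224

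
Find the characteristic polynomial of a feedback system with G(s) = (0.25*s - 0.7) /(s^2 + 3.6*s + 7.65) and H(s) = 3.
Characteristic poly = G_den * H_den + G_num * H_num = (s^2 + 3.6*s + 7.65) + (0.75*s - 2.1) = s^2 + 4.35*s + 5.55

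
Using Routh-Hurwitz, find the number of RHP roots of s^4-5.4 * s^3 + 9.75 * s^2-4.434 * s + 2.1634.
Routh array:
s^4: [1, 9.75, 2.1634]; s^3: [-5.4, -4.434]; s^2: [8.92889, 2.1634]; s^1: [-3.12562]; s^0: [2.1634]
First column: [1, -5.4, 8.92889, -3.12562, 2.1634]. Sign changes = RHP roots = 4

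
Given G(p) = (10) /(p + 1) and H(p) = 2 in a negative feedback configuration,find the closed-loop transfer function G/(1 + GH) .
Closed-loop T = G/(1+GH).
Numerator: G_num * H_den = 10.
Denominator: G_den * H_den + G_num * H_num = (p + 1) + (20) = p + 21.
T(p) = (10)/(p + 21)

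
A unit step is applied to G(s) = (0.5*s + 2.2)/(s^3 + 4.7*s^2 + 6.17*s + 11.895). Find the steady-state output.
FVT: lim_{t→∞} y(t) = lim_{s→0} s*Y(s) where Y(s) = G(s)/s.
= lim_{s→0} G(s) = G(0) = num(0)/den(0) = 2.2/11.895 = 0.185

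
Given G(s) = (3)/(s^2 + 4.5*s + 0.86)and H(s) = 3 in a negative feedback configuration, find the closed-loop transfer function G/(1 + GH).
Closed-loop T = G/(1+GH).
Numerator: G_num * H_den = 3.
Denominator: G_den * H_den + G_num * H_num = (s^2 + 4.5*s + 0.86) + (9) = s^2 + 4.5*s + 9.86.
T(s) = (3)/(s^2 + 4.5*s + 9.86)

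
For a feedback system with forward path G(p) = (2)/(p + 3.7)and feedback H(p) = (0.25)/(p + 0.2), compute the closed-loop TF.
Closed-loop T = G/(1+GH).
Numerator: G_num * H_den = 2*p + 0.4.
Denominator: G_den * H_den + G_num * H_num = (p^2 + 3.9*p + 0.74) + (0.5) = p^2 + 3.9*p + 1.24.
T(p) = (2*p + 0.4)/(p^2 + 3.9*p + 1.24)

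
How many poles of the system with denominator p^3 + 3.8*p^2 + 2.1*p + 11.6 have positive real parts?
p^3 + 3.8*p^2 + 2.1*p + 11.6 = (p + 4)(p^2 - 0.2*p + 2.9). Poles: -4, 0.1 + 1.7j, 0.1 - 1.7j. RHP poles (Re>0): 2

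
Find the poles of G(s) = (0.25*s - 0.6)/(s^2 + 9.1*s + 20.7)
Set denominator = 0: s^2 + 9.1*s + 20.7 = (s + 4.6)(s + 4.5) = 0 → Poles: -4.5, -4.6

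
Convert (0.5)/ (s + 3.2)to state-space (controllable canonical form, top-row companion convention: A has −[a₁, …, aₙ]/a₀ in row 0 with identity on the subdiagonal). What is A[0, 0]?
Reachable canonical form for den = s + 3.2: top row of A = -[a₁,a₂,...,aₙ]/a₀, ones on the subdiagonal, zeros elsewhere.
A = [[-3.2]].
A[0,0] = -3.2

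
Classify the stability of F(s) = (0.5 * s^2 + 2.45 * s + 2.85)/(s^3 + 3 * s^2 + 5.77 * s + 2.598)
Denominator: s^3 + 3*s^2 + 5.77*s + 2.598 = (s + 0.6)(s^2 + 2.4*s + 4.33). Poles: -0.6, -1.2 + 1.7j, -1.2 - 1.7j. Stable (all poles in LHP)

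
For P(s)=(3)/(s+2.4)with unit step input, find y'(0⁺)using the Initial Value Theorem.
IVT: y'(0⁺) = lim_{s→∞} s²·Y(s) = lim_{s→∞} s·P(s).
deg(num) = 0, deg(den) = 1, relative degree = 1, so s·P(s) → (leading num)/(leading den) = 3/1 = 3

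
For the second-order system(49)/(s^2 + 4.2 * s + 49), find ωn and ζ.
Standard form: ωn²/(s²+2ζωn·s+ωn²).
const=49=ωn² → ωn=7, s coeff=4.2=2ζωn → ζ=0.3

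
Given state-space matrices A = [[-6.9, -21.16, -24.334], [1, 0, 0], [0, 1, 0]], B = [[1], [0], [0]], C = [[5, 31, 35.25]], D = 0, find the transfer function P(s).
P(s) = C(sI - A)⁻¹B + D.
Characteristic polynomial det(sI - A) = s^3 + 6.9*s^2 + 21.16*s + 24.334.
Numerator from C·adj(sI-A)·B + D·det(sI-A) = 5*s^2 + 31*s + 35.25.
P(s) = (5*s^2 + 31*s + 35.25)/(s^3 + 6.9*s^2 + 21.16*s + 24.334)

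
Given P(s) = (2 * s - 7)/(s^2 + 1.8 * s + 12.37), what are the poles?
Set denominator = 0: s^2 + 1.8*s + 12.37 = 0 → Poles: -0.9 + 3.4j, -0.9 - 3.4j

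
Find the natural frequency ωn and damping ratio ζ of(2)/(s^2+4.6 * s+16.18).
Underdamped: complex pole -2.3 + 3.3j. ωn = |pole| = 4.022, ζ = -Re(pole)/ωn = 0.5718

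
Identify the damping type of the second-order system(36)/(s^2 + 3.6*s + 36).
Standard form: ωn²/(s²+2ζωn·s+ωn²) gives ωn=6, ζ=0.3.
Underdamped (ζ = 0.3 < 1)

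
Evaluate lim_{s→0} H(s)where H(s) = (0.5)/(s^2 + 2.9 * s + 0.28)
DC gain = H(0) = num(0)/den(0) = 0.5/0.28 = 1.786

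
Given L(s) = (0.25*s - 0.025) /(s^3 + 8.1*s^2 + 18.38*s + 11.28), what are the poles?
Set denominator = 0: s^3 + 8.1*s^2 + 18.38*s + 11.28 = (s + 1)(s + 4.7)(s + 2.4) = 0 → Poles: -1, -2.4, -4.7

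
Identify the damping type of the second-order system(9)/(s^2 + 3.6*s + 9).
Standard form: ωn²/(s²+2ζωn·s+ωn²) gives ωn=3, ζ=0.6.
Underdamped (ζ = 0.6 < 1)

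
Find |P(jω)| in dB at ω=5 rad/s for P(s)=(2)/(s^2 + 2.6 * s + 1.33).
Substitute s = j*5: P(j5) = -0.0649143 - 0.0356521j.
|P(j5)| = sqrt(Re² + Im²) = 0.07406.
20*log₁₀(0.07406) = -22.61 dB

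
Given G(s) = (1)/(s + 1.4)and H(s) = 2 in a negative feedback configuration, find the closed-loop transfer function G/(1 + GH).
Closed-loop T = G/(1+GH).
Numerator: G_num * H_den = 1.
Denominator: G_den * H_den + G_num * H_num = (s + 1.4) + (2) = s + 3.4.
T(s) = (1)/(s + 3.4)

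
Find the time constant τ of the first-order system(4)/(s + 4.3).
First-order system: τ = -1/pole. Pole = -4.3. τ = -1/(-4.3) = 0.2326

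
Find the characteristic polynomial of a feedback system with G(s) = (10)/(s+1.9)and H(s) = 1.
Characteristic poly = G_den * H_den + G_num * H_num = (s + 1.9) + (10) = s + 11.9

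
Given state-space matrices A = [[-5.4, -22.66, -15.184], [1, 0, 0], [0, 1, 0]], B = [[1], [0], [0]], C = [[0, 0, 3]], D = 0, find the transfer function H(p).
H(p) = C(pI - A)⁻¹B + D.
Characteristic polynomial det(pI - A) = p^3 + 5.4*p^2 + 22.66*p + 15.184.
Numerator from C·adj(pI-A)·B + D·det(pI-A) = 3.
H(p) = (3)/(p^3 + 5.4*p^2 + 22.66*p + 15.184)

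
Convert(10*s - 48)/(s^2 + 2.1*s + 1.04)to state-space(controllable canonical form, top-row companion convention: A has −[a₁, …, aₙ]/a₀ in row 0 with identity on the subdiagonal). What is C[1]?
Reachable canonical form: C = numerator coefficients (right-aligned, zero-padded to length n).
num = 10*s - 48, C = [[10, -48]].
C[1] = -48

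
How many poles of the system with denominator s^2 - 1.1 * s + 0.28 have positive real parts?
s^2 - 1.1*s + 0.28 = (s - 0.4)(s - 0.7). Poles: 0.4, 0.7. RHP poles (Re>0): 2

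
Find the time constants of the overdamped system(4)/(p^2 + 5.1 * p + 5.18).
Overdamped: real poles at -3.7, -1.4. τ = -1/pole → τ₁ = 0.2703, τ₂ = 0.7143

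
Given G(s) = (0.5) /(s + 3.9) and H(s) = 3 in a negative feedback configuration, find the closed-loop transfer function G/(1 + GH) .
Closed-loop T = G/(1+GH).
Numerator: G_num * H_den = 0.5.
Denominator: G_den * H_den + G_num * H_num = (s + 3.9) + (1.5) = s + 5.4.
T(s) = (0.5)/(s + 5.4)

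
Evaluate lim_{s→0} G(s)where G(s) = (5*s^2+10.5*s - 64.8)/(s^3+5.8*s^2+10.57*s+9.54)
DC gain = G(0) = num(0)/den(0) = -64.8/9.54 = -6.792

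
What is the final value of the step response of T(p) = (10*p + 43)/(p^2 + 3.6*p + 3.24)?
FVT: lim_{t→∞} y(t) = lim_{p→0} p*Y(p) where Y(p) = T(p)/p.
= lim_{p→0} T(p) = T(0) = num(0)/den(0) = 43/3.24 = 13.27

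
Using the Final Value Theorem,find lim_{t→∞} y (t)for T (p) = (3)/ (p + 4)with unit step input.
FVT: lim_{t→∞} y(t) = lim_{p→0} p*Y(p) where Y(p) = T(p)/p.
= lim_{p→0} T(p) = T(0) = num(0)/den(0) = 3/4 = 0.75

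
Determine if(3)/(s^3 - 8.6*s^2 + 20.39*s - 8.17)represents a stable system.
Denominator: s^3 - 8.6*s^2 + 20.39*s - 8.17 = (s - 4.3)(s - 0.5)(s - 3.8). Poles: 0.5, 3.8, 4.3. All Re(p)<0: No (unstable)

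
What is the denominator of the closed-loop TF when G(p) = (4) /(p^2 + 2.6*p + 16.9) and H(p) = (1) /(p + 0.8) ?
Characteristic poly = G_den * H_den + G_num * H_num = (p^3 + 3.4*p^2 + 18.98*p + 13.52) + (4) = p^3 + 3.4*p^2 + 18.98*p + 17.52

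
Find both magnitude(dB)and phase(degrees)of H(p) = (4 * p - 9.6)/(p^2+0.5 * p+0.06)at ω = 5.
Substitute p = j*5: H(j5) = 0.46068 - 0.755746j.
|H| = 20*log₁₀(sqrt(Re²+Im²)) = -1.06 dB.
∠H = atan2(Im, Re) = -58.63°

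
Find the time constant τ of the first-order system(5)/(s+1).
First-order system: τ = -1/pole. Pole = -1. τ = -1/(-1) = 1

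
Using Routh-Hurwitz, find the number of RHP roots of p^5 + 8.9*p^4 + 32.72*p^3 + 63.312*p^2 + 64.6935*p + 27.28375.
Routh array:
p^5: [1, 32.72, 64.6935]; p^4: [8.9, 63.312, 27.28375]; p^3: [25.6063, 61.6279]; p^2: [41.8919, 27.28375]; p^1: [44.9508]; p^0: [27.28375]
First column: [1, 8.9, 25.6063, 41.8919, 44.9508, 27.28375]. Sign changes = RHP roots = 0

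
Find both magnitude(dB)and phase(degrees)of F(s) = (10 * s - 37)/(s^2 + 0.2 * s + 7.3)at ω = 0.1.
Substitute s = j*0.1: F(j0.1) = -5.07503 + 0.151097j.
|F| = 20*log₁₀(sqrt(Re²+Im²)) = 14.11 dB.
∠F = atan2(Im, Re) = 178.29°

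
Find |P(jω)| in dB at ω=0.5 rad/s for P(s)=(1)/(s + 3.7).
Substitute s = j*0.5: P(j0.5) = 0.265423 - 0.035868j.
|P(j0.5)| = sqrt(Re² + Im²) = 0.2678.
20*log₁₀(0.2678) = -11.44 dB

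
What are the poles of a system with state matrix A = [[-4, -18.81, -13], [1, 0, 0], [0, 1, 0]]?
Eigenvalues solve det(λI - A) = 0.
Characteristic polynomial: λ^3 + 4*λ^2 + 18.81*λ + 13 = 0.
Factor: (λ + 0.8)(λ^2 + 3.2*λ + 16.25) = 0.
Roots: -0.8, -1.6 + 3.7j, -1.6 - 3.7j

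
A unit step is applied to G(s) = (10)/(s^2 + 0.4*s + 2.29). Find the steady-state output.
FVT: lim_{t→∞} y(t) = lim_{s→0} s*Y(s) where Y(s) = G(s)/s.
= lim_{s→0} G(s) = G(0) = num(0)/den(0) = 10/2.29 = 4.367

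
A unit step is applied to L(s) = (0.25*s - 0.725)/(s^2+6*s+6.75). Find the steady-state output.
FVT: lim_{t→∞} y(t) = lim_{s→0} s*Y(s) where Y(s) = L(s)/s.
= lim_{s→0} L(s) = L(0) = num(0)/den(0) = -0.725/6.75 = -0.1074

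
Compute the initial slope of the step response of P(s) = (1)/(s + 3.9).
IVT: y'(0⁺) = lim_{s→∞} s²·Y(s) = lim_{s→∞} s·P(s).
deg(num) = 0, deg(den) = 1, relative degree = 1, so s·P(s) → (leading num)/(leading den) = 1/1 = 1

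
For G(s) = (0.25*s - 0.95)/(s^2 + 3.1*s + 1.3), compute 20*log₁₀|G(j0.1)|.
Substitute s = j*0.1: G(j0.1) = -0.691825 + 0.185632j.
|G(j0.1)| = sqrt(Re² + Im²) = 0.7163.
20*log₁₀(0.7163) = -2.90 dB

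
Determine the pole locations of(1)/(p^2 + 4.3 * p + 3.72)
Set denominator = 0: p^2 + 4.3*p + 3.72 = (p + 3.1)(p + 1.2) = 0 → Poles: -1.2, -3.1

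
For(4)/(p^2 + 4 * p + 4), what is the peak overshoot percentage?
Standard form: ωn²/(p²+2ζωn·p+ωn²) → ωn = 2, ζ = 1.
ζ ≥ 1, so the response is non-oscillatory: peak overshoot = 0%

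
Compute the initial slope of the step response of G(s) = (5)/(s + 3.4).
IVT: y'(0⁺) = lim_{s→∞} s²·Y(s) = lim_{s→∞} s·G(s).
deg(num) = 0, deg(den) = 1, relative degree = 1, so s·G(s) → (leading num)/(leading den) = 5/1 = 5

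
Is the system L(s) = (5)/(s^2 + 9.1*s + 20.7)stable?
Denominator: s^2 + 9.1*s + 20.7 = (s + 4.6)(s + 4.5). Poles: -4.5, -4.6. All Re(p)<0: Yes (stable)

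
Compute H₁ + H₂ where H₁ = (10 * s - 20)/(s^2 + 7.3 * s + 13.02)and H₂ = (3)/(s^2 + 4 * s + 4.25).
Parallel: H = H₁ + H₂ = (n₁·d₂ + n₂·d₁)/(d₁·d₂).
n₁·d₂ = 10*s^3 + 20*s^2 - 37.5*s - 85. n₂·d₁ = 3*s^2 + 21.9*s + 39.06. Sum = 10*s^3 + 23*s^2 - 15.6*s - 45.94. d₁·d₂ = s^4 + 11.3*s^3 + 46.47*s^2 + 83.105*s + 55.335.
H(s) = (10*s^3 + 23*s^2 - 15.6*s - 45.94)/(s^4 + 11.3*s^3 + 46.47*s^2 + 83.105*s + 55.335)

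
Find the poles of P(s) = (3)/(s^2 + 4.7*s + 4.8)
Set denominator = 0: s^2 + 4.7*s + 4.8 = (s + 1.5)(s + 3.2) = 0 → Poles: -1.5, -3.2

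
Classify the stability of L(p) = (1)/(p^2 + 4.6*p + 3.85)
Denominator: p^2 + 4.6*p + 3.85 = (p + 1.1)(p + 3.5). Poles: -1.1, -3.5. Stable (all poles in LHP)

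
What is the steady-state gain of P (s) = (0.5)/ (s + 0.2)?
DC gain = P(0) = num(0)/den(0) = 0.5/0.2 = 2.5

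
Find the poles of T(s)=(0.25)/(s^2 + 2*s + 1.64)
Set denominator = 0: s^2 + 2*s + 1.64 = 0 → Poles: -1 + 0.8j, -1 - 0.8j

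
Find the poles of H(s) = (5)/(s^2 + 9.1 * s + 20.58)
Set denominator = 0: s^2 + 9.1*s + 20.58 = (s + 4.2)(s + 4.9) = 0 → Poles: -4.2, -4.9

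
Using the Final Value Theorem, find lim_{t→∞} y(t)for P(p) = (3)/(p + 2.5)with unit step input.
FVT: lim_{t→∞} y(t) = lim_{p→0} p*Y(p) where Y(p) = P(p)/p.
= lim_{p→0} P(p) = P(0) = num(0)/den(0) = 3/2.5 = 1.2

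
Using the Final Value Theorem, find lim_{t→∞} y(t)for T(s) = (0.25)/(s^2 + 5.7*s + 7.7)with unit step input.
FVT: lim_{t→∞} y(t) = lim_{s→0} s*Y(s) where Y(s) = T(s)/s.
= lim_{s→0} T(s) = T(0) = num(0)/den(0) = 0.25/7.7 = 0.03247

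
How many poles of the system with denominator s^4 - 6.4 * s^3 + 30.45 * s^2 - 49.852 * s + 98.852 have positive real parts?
s^4 - 6.4*s^3 + 30.45*s^2 - 49.852*s + 98.852 = (s^2 - 5.2*s + 19.01)(s^2 - 1.2*s + 5.2). Poles: 0.6 + 2.2j, 0.6 - 2.2j, 2.6 + 3.5j, 2.6 - 3.5j. RHP poles (Re>0): 4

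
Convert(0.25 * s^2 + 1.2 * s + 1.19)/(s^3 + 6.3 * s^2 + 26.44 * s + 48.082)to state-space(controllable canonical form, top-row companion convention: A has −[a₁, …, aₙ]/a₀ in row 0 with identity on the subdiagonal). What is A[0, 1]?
Reachable canonical form for den = s^3 + 6.3*s^2 + 26.44*s + 48.082: top row of A = -[a₁,a₂,...,aₙ]/a₀, ones on the subdiagonal, zeros elsewhere.
A = [[-6.3, -26.44, -48.082], [1, 0, 0], [0, 1, 0]].
A[0,1] = -26.44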